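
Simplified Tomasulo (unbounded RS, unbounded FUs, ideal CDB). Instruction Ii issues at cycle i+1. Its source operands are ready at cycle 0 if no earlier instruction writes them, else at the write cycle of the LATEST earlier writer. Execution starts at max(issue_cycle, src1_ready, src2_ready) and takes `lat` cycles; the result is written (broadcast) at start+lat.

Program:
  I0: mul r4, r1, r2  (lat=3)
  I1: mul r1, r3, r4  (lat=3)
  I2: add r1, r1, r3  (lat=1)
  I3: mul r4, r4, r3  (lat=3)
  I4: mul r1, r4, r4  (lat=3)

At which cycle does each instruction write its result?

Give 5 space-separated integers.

I0 mul r4: issue@1 deps=(None,None) exec_start@1 write@4
I1 mul r1: issue@2 deps=(None,0) exec_start@4 write@7
I2 add r1: issue@3 deps=(1,None) exec_start@7 write@8
I3 mul r4: issue@4 deps=(0,None) exec_start@4 write@7
I4 mul r1: issue@5 deps=(3,3) exec_start@7 write@10

Answer: 4 7 8 7 10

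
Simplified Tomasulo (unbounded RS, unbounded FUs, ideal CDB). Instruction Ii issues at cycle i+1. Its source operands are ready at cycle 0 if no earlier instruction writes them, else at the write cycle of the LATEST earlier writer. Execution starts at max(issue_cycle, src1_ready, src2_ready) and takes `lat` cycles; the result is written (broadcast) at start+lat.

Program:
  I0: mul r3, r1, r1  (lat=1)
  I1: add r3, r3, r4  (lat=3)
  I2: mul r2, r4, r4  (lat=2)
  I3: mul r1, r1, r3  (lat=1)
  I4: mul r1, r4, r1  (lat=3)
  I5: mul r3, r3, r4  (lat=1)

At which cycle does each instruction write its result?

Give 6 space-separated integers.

I0 mul r3: issue@1 deps=(None,None) exec_start@1 write@2
I1 add r3: issue@2 deps=(0,None) exec_start@2 write@5
I2 mul r2: issue@3 deps=(None,None) exec_start@3 write@5
I3 mul r1: issue@4 deps=(None,1) exec_start@5 write@6
I4 mul r1: issue@5 deps=(None,3) exec_start@6 write@9
I5 mul r3: issue@6 deps=(1,None) exec_start@6 write@7

Answer: 2 5 5 6 9 7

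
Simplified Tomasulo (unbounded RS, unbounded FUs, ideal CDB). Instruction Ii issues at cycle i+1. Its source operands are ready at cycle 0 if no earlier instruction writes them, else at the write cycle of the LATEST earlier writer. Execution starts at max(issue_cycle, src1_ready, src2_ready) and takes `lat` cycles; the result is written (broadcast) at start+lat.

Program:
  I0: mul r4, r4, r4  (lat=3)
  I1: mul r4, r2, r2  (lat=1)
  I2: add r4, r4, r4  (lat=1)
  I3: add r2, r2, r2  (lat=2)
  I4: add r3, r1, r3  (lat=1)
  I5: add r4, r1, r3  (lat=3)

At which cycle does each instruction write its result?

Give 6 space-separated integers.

I0 mul r4: issue@1 deps=(None,None) exec_start@1 write@4
I1 mul r4: issue@2 deps=(None,None) exec_start@2 write@3
I2 add r4: issue@3 deps=(1,1) exec_start@3 write@4
I3 add r2: issue@4 deps=(None,None) exec_start@4 write@6
I4 add r3: issue@5 deps=(None,None) exec_start@5 write@6
I5 add r4: issue@6 deps=(None,4) exec_start@6 write@9

Answer: 4 3 4 6 6 9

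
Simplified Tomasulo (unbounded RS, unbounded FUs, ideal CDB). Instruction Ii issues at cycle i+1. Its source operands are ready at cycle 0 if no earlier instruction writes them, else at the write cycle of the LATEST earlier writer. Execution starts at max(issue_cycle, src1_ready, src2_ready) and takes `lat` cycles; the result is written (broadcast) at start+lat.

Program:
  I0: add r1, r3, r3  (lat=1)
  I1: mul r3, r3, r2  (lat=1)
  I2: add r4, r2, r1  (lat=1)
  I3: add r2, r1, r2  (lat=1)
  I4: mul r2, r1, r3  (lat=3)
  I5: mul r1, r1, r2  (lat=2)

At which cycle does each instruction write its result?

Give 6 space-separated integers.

Answer: 2 3 4 5 8 10

Derivation:
I0 add r1: issue@1 deps=(None,None) exec_start@1 write@2
I1 mul r3: issue@2 deps=(None,None) exec_start@2 write@3
I2 add r4: issue@3 deps=(None,0) exec_start@3 write@4
I3 add r2: issue@4 deps=(0,None) exec_start@4 write@5
I4 mul r2: issue@5 deps=(0,1) exec_start@5 write@8
I5 mul r1: issue@6 deps=(0,4) exec_start@8 write@10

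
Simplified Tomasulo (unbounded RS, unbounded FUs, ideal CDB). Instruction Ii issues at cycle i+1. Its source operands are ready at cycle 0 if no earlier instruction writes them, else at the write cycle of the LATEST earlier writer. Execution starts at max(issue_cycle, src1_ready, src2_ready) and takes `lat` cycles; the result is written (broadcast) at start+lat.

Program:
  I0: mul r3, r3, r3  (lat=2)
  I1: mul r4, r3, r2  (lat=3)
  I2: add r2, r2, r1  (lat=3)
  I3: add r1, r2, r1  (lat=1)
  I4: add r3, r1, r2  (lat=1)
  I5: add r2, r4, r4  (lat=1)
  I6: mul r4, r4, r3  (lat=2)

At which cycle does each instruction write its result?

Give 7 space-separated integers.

Answer: 3 6 6 7 8 7 10

Derivation:
I0 mul r3: issue@1 deps=(None,None) exec_start@1 write@3
I1 mul r4: issue@2 deps=(0,None) exec_start@3 write@6
I2 add r2: issue@3 deps=(None,None) exec_start@3 write@6
I3 add r1: issue@4 deps=(2,None) exec_start@6 write@7
I4 add r3: issue@5 deps=(3,2) exec_start@7 write@8
I5 add r2: issue@6 deps=(1,1) exec_start@6 write@7
I6 mul r4: issue@7 deps=(1,4) exec_start@8 write@10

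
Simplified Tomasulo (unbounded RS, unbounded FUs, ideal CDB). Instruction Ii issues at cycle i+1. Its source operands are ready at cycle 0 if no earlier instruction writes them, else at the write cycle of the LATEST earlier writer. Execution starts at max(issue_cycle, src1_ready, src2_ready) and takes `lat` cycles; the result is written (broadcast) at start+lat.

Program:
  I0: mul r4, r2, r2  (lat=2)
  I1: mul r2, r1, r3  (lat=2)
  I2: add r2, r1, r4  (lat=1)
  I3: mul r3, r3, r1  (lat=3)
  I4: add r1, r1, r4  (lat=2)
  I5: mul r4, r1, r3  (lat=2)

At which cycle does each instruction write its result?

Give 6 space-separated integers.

I0 mul r4: issue@1 deps=(None,None) exec_start@1 write@3
I1 mul r2: issue@2 deps=(None,None) exec_start@2 write@4
I2 add r2: issue@3 deps=(None,0) exec_start@3 write@4
I3 mul r3: issue@4 deps=(None,None) exec_start@4 write@7
I4 add r1: issue@5 deps=(None,0) exec_start@5 write@7
I5 mul r4: issue@6 deps=(4,3) exec_start@7 write@9

Answer: 3 4 4 7 7 9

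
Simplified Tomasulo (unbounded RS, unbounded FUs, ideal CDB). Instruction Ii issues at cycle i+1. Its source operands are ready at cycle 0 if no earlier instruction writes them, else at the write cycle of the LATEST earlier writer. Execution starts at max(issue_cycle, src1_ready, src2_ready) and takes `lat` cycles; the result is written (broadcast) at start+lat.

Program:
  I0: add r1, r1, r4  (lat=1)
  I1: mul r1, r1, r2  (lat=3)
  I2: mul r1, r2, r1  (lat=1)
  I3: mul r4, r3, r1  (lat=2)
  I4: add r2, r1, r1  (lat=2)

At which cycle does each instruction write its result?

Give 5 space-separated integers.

Answer: 2 5 6 8 8

Derivation:
I0 add r1: issue@1 deps=(None,None) exec_start@1 write@2
I1 mul r1: issue@2 deps=(0,None) exec_start@2 write@5
I2 mul r1: issue@3 deps=(None,1) exec_start@5 write@6
I3 mul r4: issue@4 deps=(None,2) exec_start@6 write@8
I4 add r2: issue@5 deps=(2,2) exec_start@6 write@8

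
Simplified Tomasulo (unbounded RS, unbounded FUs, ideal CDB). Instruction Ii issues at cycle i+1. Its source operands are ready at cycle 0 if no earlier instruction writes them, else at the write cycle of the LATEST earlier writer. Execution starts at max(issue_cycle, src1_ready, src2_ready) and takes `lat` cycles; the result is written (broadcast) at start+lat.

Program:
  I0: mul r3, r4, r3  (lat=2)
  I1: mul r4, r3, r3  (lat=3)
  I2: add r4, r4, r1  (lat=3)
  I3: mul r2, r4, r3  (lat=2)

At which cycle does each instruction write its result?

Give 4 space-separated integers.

Answer: 3 6 9 11

Derivation:
I0 mul r3: issue@1 deps=(None,None) exec_start@1 write@3
I1 mul r4: issue@2 deps=(0,0) exec_start@3 write@6
I2 add r4: issue@3 deps=(1,None) exec_start@6 write@9
I3 mul r2: issue@4 deps=(2,0) exec_start@9 write@11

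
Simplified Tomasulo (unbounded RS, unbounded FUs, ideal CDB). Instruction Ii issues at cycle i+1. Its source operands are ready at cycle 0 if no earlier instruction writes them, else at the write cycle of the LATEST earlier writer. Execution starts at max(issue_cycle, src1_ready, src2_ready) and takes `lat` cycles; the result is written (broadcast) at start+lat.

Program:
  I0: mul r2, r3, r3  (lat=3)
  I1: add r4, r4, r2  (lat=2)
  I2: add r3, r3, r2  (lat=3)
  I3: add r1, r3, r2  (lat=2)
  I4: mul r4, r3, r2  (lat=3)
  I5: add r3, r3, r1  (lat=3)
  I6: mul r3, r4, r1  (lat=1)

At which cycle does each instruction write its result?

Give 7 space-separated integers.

Answer: 4 6 7 9 10 12 11

Derivation:
I0 mul r2: issue@1 deps=(None,None) exec_start@1 write@4
I1 add r4: issue@2 deps=(None,0) exec_start@4 write@6
I2 add r3: issue@3 deps=(None,0) exec_start@4 write@7
I3 add r1: issue@4 deps=(2,0) exec_start@7 write@9
I4 mul r4: issue@5 deps=(2,0) exec_start@7 write@10
I5 add r3: issue@6 deps=(2,3) exec_start@9 write@12
I6 mul r3: issue@7 deps=(4,3) exec_start@10 write@11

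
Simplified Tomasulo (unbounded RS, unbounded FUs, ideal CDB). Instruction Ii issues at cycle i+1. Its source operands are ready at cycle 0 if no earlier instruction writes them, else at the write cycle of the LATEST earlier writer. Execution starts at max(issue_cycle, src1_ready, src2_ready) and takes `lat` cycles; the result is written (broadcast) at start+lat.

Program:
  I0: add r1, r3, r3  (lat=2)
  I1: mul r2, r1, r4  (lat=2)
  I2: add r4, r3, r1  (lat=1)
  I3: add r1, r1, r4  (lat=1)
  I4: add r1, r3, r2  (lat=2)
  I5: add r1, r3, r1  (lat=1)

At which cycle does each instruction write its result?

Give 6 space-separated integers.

I0 add r1: issue@1 deps=(None,None) exec_start@1 write@3
I1 mul r2: issue@2 deps=(0,None) exec_start@3 write@5
I2 add r4: issue@3 deps=(None,0) exec_start@3 write@4
I3 add r1: issue@4 deps=(0,2) exec_start@4 write@5
I4 add r1: issue@5 deps=(None,1) exec_start@5 write@7
I5 add r1: issue@6 deps=(None,4) exec_start@7 write@8

Answer: 3 5 4 5 7 8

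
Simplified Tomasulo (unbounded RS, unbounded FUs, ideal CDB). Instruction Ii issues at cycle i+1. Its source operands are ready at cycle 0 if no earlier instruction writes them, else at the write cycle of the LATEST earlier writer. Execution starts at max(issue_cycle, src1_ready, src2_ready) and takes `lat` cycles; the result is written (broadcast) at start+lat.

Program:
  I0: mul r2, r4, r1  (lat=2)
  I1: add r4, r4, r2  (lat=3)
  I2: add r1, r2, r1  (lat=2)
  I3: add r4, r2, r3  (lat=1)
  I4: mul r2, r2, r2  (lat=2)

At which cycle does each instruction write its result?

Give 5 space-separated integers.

I0 mul r2: issue@1 deps=(None,None) exec_start@1 write@3
I1 add r4: issue@2 deps=(None,0) exec_start@3 write@6
I2 add r1: issue@3 deps=(0,None) exec_start@3 write@5
I3 add r4: issue@4 deps=(0,None) exec_start@4 write@5
I4 mul r2: issue@5 deps=(0,0) exec_start@5 write@7

Answer: 3 6 5 5 7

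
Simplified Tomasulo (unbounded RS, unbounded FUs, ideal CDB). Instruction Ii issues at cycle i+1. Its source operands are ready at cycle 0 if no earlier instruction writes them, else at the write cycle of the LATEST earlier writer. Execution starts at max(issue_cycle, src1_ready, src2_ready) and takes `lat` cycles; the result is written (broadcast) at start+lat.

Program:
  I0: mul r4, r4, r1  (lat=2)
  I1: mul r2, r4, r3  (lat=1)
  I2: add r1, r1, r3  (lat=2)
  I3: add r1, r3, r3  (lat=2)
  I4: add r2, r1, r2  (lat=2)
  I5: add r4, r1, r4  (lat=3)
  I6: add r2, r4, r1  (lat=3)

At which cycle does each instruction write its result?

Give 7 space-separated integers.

I0 mul r4: issue@1 deps=(None,None) exec_start@1 write@3
I1 mul r2: issue@2 deps=(0,None) exec_start@3 write@4
I2 add r1: issue@3 deps=(None,None) exec_start@3 write@5
I3 add r1: issue@4 deps=(None,None) exec_start@4 write@6
I4 add r2: issue@5 deps=(3,1) exec_start@6 write@8
I5 add r4: issue@6 deps=(3,0) exec_start@6 write@9
I6 add r2: issue@7 deps=(5,3) exec_start@9 write@12

Answer: 3 4 5 6 8 9 12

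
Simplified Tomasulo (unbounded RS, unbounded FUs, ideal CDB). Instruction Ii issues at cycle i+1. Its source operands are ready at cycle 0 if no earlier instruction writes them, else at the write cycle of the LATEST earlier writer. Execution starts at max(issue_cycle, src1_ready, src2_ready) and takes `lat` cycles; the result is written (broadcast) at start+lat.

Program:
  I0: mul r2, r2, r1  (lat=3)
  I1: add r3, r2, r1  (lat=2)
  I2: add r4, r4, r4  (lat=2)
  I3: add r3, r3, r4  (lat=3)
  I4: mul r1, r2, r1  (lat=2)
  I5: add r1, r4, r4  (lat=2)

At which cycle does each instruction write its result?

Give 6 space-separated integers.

I0 mul r2: issue@1 deps=(None,None) exec_start@1 write@4
I1 add r3: issue@2 deps=(0,None) exec_start@4 write@6
I2 add r4: issue@3 deps=(None,None) exec_start@3 write@5
I3 add r3: issue@4 deps=(1,2) exec_start@6 write@9
I4 mul r1: issue@5 deps=(0,None) exec_start@5 write@7
I5 add r1: issue@6 deps=(2,2) exec_start@6 write@8

Answer: 4 6 5 9 7 8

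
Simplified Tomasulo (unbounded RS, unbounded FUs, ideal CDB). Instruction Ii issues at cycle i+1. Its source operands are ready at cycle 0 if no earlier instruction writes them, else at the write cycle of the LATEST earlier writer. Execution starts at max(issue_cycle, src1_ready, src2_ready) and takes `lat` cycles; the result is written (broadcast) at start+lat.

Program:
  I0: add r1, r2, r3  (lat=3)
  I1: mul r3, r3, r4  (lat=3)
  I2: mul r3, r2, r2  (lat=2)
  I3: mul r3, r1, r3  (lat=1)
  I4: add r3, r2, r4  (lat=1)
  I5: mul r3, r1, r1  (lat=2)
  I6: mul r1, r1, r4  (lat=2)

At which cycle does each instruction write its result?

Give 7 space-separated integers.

I0 add r1: issue@1 deps=(None,None) exec_start@1 write@4
I1 mul r3: issue@2 deps=(None,None) exec_start@2 write@5
I2 mul r3: issue@3 deps=(None,None) exec_start@3 write@5
I3 mul r3: issue@4 deps=(0,2) exec_start@5 write@6
I4 add r3: issue@5 deps=(None,None) exec_start@5 write@6
I5 mul r3: issue@6 deps=(0,0) exec_start@6 write@8
I6 mul r1: issue@7 deps=(0,None) exec_start@7 write@9

Answer: 4 5 5 6 6 8 9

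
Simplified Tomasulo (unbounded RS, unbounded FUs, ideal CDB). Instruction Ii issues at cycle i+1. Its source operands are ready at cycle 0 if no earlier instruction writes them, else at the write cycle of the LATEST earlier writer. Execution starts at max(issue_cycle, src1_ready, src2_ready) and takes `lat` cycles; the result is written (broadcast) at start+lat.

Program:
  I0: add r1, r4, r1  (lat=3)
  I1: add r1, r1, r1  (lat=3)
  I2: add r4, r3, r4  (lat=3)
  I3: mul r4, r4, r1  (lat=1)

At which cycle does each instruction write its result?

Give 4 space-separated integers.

I0 add r1: issue@1 deps=(None,None) exec_start@1 write@4
I1 add r1: issue@2 deps=(0,0) exec_start@4 write@7
I2 add r4: issue@3 deps=(None,None) exec_start@3 write@6
I3 mul r4: issue@4 deps=(2,1) exec_start@7 write@8

Answer: 4 7 6 8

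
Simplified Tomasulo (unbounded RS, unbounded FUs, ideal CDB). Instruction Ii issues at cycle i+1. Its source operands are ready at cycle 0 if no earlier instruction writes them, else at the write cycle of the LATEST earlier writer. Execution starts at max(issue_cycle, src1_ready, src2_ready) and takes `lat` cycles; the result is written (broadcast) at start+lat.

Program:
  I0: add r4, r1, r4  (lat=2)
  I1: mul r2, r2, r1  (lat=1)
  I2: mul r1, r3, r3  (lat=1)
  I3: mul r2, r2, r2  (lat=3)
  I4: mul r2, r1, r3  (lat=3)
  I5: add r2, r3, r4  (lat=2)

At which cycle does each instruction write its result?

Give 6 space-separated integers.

I0 add r4: issue@1 deps=(None,None) exec_start@1 write@3
I1 mul r2: issue@2 deps=(None,None) exec_start@2 write@3
I2 mul r1: issue@3 deps=(None,None) exec_start@3 write@4
I3 mul r2: issue@4 deps=(1,1) exec_start@4 write@7
I4 mul r2: issue@5 deps=(2,None) exec_start@5 write@8
I5 add r2: issue@6 deps=(None,0) exec_start@6 write@8

Answer: 3 3 4 7 8 8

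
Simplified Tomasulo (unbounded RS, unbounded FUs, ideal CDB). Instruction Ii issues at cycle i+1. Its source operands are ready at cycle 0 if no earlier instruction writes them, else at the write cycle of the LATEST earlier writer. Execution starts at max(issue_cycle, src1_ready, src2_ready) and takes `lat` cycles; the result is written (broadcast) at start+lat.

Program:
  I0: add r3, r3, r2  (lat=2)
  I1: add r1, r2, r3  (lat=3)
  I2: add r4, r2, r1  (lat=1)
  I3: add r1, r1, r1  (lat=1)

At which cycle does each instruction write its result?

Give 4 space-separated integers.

I0 add r3: issue@1 deps=(None,None) exec_start@1 write@3
I1 add r1: issue@2 deps=(None,0) exec_start@3 write@6
I2 add r4: issue@3 deps=(None,1) exec_start@6 write@7
I3 add r1: issue@4 deps=(1,1) exec_start@6 write@7

Answer: 3 6 7 7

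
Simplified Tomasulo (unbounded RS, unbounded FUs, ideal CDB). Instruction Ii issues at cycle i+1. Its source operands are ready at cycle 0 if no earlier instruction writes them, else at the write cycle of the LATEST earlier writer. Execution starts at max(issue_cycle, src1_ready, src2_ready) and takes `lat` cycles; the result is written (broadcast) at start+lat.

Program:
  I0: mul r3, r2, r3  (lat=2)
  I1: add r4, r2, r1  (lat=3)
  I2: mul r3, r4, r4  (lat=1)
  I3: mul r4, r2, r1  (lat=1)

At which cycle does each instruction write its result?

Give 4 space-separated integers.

I0 mul r3: issue@1 deps=(None,None) exec_start@1 write@3
I1 add r4: issue@2 deps=(None,None) exec_start@2 write@5
I2 mul r3: issue@3 deps=(1,1) exec_start@5 write@6
I3 mul r4: issue@4 deps=(None,None) exec_start@4 write@5

Answer: 3 5 6 5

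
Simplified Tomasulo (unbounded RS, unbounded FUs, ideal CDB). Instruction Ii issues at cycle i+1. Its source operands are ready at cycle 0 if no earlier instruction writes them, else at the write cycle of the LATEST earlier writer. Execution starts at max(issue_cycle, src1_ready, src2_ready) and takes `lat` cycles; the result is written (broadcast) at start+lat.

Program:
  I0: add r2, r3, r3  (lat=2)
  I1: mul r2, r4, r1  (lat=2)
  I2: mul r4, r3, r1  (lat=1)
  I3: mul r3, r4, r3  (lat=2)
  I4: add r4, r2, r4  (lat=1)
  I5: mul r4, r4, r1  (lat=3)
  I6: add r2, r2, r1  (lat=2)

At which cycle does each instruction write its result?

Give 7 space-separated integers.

I0 add r2: issue@1 deps=(None,None) exec_start@1 write@3
I1 mul r2: issue@2 deps=(None,None) exec_start@2 write@4
I2 mul r4: issue@3 deps=(None,None) exec_start@3 write@4
I3 mul r3: issue@4 deps=(2,None) exec_start@4 write@6
I4 add r4: issue@5 deps=(1,2) exec_start@5 write@6
I5 mul r4: issue@6 deps=(4,None) exec_start@6 write@9
I6 add r2: issue@7 deps=(1,None) exec_start@7 write@9

Answer: 3 4 4 6 6 9 9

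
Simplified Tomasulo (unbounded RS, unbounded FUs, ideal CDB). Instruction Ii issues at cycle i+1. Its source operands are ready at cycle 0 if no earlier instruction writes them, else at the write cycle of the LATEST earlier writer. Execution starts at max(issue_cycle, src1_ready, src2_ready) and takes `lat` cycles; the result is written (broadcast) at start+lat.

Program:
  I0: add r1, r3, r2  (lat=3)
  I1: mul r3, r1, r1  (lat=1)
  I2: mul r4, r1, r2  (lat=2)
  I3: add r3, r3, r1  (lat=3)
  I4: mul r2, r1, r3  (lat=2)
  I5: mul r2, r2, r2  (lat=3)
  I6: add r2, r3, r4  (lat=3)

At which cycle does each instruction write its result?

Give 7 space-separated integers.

Answer: 4 5 6 8 10 13 11

Derivation:
I0 add r1: issue@1 deps=(None,None) exec_start@1 write@4
I1 mul r3: issue@2 deps=(0,0) exec_start@4 write@5
I2 mul r4: issue@3 deps=(0,None) exec_start@4 write@6
I3 add r3: issue@4 deps=(1,0) exec_start@5 write@8
I4 mul r2: issue@5 deps=(0,3) exec_start@8 write@10
I5 mul r2: issue@6 deps=(4,4) exec_start@10 write@13
I6 add r2: issue@7 deps=(3,2) exec_start@8 write@11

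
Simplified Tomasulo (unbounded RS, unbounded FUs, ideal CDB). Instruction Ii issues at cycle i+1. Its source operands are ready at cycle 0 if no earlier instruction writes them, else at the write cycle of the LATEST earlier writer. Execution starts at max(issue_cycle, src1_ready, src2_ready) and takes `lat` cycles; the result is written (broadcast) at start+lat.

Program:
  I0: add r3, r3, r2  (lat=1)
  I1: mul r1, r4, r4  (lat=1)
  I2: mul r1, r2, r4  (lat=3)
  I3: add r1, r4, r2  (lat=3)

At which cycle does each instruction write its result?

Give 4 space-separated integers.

Answer: 2 3 6 7

Derivation:
I0 add r3: issue@1 deps=(None,None) exec_start@1 write@2
I1 mul r1: issue@2 deps=(None,None) exec_start@2 write@3
I2 mul r1: issue@3 deps=(None,None) exec_start@3 write@6
I3 add r1: issue@4 deps=(None,None) exec_start@4 write@7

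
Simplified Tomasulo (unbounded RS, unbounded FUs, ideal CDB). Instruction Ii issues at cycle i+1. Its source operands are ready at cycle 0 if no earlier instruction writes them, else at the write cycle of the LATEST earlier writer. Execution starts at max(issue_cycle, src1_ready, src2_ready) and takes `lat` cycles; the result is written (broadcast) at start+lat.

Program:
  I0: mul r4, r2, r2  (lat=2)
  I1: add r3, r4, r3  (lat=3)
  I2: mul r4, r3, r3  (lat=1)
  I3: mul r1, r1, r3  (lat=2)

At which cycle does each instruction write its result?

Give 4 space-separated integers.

Answer: 3 6 7 8

Derivation:
I0 mul r4: issue@1 deps=(None,None) exec_start@1 write@3
I1 add r3: issue@2 deps=(0,None) exec_start@3 write@6
I2 mul r4: issue@3 deps=(1,1) exec_start@6 write@7
I3 mul r1: issue@4 deps=(None,1) exec_start@6 write@8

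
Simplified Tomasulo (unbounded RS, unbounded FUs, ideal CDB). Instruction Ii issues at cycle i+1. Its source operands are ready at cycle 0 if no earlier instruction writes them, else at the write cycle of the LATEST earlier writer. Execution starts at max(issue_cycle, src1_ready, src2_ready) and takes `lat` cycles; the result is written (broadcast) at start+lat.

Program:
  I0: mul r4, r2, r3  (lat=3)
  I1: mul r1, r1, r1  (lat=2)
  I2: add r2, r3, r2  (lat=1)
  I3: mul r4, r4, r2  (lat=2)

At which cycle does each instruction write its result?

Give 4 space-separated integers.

Answer: 4 4 4 6

Derivation:
I0 mul r4: issue@1 deps=(None,None) exec_start@1 write@4
I1 mul r1: issue@2 deps=(None,None) exec_start@2 write@4
I2 add r2: issue@3 deps=(None,None) exec_start@3 write@4
I3 mul r4: issue@4 deps=(0,2) exec_start@4 write@6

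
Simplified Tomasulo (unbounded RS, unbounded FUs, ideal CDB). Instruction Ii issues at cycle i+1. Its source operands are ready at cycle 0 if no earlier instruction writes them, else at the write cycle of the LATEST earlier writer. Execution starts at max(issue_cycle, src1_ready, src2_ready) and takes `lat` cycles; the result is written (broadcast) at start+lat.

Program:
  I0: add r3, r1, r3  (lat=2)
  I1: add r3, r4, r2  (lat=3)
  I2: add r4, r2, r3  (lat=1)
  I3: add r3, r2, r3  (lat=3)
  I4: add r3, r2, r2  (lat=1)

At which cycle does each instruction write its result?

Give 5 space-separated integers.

Answer: 3 5 6 8 6

Derivation:
I0 add r3: issue@1 deps=(None,None) exec_start@1 write@3
I1 add r3: issue@2 deps=(None,None) exec_start@2 write@5
I2 add r4: issue@3 deps=(None,1) exec_start@5 write@6
I3 add r3: issue@4 deps=(None,1) exec_start@5 write@8
I4 add r3: issue@5 deps=(None,None) exec_start@5 write@6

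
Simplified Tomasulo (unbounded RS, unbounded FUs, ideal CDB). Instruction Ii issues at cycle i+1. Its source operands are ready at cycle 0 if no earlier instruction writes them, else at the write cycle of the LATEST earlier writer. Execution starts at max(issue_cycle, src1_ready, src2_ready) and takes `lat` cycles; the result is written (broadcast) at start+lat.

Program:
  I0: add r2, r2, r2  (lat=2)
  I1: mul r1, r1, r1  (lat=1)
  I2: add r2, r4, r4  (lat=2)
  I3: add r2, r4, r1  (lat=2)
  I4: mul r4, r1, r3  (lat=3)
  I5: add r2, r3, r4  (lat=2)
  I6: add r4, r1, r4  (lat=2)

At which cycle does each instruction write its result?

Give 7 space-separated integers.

I0 add r2: issue@1 deps=(None,None) exec_start@1 write@3
I1 mul r1: issue@2 deps=(None,None) exec_start@2 write@3
I2 add r2: issue@3 deps=(None,None) exec_start@3 write@5
I3 add r2: issue@4 deps=(None,1) exec_start@4 write@6
I4 mul r4: issue@5 deps=(1,None) exec_start@5 write@8
I5 add r2: issue@6 deps=(None,4) exec_start@8 write@10
I6 add r4: issue@7 deps=(1,4) exec_start@8 write@10

Answer: 3 3 5 6 8 10 10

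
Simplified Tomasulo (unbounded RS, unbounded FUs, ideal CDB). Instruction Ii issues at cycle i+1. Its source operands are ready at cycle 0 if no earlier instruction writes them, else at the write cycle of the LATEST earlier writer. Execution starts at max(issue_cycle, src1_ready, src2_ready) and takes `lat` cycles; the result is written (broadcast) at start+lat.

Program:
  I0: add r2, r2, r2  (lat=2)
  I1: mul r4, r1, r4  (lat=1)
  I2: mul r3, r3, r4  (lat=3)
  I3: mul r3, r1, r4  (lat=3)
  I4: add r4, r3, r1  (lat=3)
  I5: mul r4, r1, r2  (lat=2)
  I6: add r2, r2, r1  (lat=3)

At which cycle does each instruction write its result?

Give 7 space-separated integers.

I0 add r2: issue@1 deps=(None,None) exec_start@1 write@3
I1 mul r4: issue@2 deps=(None,None) exec_start@2 write@3
I2 mul r3: issue@3 deps=(None,1) exec_start@3 write@6
I3 mul r3: issue@4 deps=(None,1) exec_start@4 write@7
I4 add r4: issue@5 deps=(3,None) exec_start@7 write@10
I5 mul r4: issue@6 deps=(None,0) exec_start@6 write@8
I6 add r2: issue@7 deps=(0,None) exec_start@7 write@10

Answer: 3 3 6 7 10 8 10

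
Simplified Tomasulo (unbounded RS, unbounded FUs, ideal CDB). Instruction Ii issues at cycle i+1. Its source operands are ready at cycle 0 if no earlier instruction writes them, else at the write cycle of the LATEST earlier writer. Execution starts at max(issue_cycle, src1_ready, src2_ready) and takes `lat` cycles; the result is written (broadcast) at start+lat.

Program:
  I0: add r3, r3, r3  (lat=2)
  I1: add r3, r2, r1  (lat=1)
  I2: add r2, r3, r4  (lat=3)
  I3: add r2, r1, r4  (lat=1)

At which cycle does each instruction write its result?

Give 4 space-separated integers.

Answer: 3 3 6 5

Derivation:
I0 add r3: issue@1 deps=(None,None) exec_start@1 write@3
I1 add r3: issue@2 deps=(None,None) exec_start@2 write@3
I2 add r2: issue@3 deps=(1,None) exec_start@3 write@6
I3 add r2: issue@4 deps=(None,None) exec_start@4 write@5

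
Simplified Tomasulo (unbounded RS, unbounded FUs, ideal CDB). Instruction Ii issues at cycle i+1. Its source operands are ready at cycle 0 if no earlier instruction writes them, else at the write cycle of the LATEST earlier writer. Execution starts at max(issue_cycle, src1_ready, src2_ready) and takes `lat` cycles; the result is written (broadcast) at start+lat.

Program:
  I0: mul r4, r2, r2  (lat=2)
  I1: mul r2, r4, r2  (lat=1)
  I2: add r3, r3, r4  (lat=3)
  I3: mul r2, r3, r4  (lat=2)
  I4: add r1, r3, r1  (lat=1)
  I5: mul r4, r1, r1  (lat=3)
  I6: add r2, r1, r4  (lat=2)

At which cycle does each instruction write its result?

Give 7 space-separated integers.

Answer: 3 4 6 8 7 10 12

Derivation:
I0 mul r4: issue@1 deps=(None,None) exec_start@1 write@3
I1 mul r2: issue@2 deps=(0,None) exec_start@3 write@4
I2 add r3: issue@3 deps=(None,0) exec_start@3 write@6
I3 mul r2: issue@4 deps=(2,0) exec_start@6 write@8
I4 add r1: issue@5 deps=(2,None) exec_start@6 write@7
I5 mul r4: issue@6 deps=(4,4) exec_start@7 write@10
I6 add r2: issue@7 deps=(4,5) exec_start@10 write@12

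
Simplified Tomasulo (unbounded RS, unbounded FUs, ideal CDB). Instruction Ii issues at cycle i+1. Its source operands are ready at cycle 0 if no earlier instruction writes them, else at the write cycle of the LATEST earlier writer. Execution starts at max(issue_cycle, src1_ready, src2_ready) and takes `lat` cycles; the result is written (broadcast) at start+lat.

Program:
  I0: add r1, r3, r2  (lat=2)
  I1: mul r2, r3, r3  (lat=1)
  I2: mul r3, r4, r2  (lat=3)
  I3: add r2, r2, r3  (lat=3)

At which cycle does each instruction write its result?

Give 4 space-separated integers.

I0 add r1: issue@1 deps=(None,None) exec_start@1 write@3
I1 mul r2: issue@2 deps=(None,None) exec_start@2 write@3
I2 mul r3: issue@3 deps=(None,1) exec_start@3 write@6
I3 add r2: issue@4 deps=(1,2) exec_start@6 write@9

Answer: 3 3 6 9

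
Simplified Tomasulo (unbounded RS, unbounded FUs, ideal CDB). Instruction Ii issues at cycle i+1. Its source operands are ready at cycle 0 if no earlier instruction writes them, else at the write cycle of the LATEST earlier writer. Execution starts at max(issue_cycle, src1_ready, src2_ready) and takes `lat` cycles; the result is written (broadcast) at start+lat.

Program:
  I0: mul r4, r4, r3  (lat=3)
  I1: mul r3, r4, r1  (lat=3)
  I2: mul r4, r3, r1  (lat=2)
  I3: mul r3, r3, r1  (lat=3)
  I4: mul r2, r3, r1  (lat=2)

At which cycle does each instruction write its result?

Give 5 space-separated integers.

Answer: 4 7 9 10 12

Derivation:
I0 mul r4: issue@1 deps=(None,None) exec_start@1 write@4
I1 mul r3: issue@2 deps=(0,None) exec_start@4 write@7
I2 mul r4: issue@3 deps=(1,None) exec_start@7 write@9
I3 mul r3: issue@4 deps=(1,None) exec_start@7 write@10
I4 mul r2: issue@5 deps=(3,None) exec_start@10 write@12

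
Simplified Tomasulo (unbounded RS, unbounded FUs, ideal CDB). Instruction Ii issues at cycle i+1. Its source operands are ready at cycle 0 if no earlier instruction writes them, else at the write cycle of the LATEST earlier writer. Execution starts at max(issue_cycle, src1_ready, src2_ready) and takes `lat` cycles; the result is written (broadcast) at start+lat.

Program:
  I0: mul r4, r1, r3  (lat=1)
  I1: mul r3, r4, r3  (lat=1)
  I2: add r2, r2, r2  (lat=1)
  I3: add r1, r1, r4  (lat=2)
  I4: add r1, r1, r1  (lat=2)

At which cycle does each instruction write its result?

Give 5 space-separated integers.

Answer: 2 3 4 6 8

Derivation:
I0 mul r4: issue@1 deps=(None,None) exec_start@1 write@2
I1 mul r3: issue@2 deps=(0,None) exec_start@2 write@3
I2 add r2: issue@3 deps=(None,None) exec_start@3 write@4
I3 add r1: issue@4 deps=(None,0) exec_start@4 write@6
I4 add r1: issue@5 deps=(3,3) exec_start@6 write@8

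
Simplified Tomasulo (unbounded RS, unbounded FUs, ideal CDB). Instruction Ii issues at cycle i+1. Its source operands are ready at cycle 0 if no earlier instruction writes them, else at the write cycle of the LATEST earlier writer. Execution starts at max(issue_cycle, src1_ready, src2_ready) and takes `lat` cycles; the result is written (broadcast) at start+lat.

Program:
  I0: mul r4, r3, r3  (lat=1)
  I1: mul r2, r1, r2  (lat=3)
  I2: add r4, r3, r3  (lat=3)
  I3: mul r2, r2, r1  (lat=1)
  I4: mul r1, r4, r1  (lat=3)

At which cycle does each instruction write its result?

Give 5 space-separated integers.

I0 mul r4: issue@1 deps=(None,None) exec_start@1 write@2
I1 mul r2: issue@2 deps=(None,None) exec_start@2 write@5
I2 add r4: issue@3 deps=(None,None) exec_start@3 write@6
I3 mul r2: issue@4 deps=(1,None) exec_start@5 write@6
I4 mul r1: issue@5 deps=(2,None) exec_start@6 write@9

Answer: 2 5 6 6 9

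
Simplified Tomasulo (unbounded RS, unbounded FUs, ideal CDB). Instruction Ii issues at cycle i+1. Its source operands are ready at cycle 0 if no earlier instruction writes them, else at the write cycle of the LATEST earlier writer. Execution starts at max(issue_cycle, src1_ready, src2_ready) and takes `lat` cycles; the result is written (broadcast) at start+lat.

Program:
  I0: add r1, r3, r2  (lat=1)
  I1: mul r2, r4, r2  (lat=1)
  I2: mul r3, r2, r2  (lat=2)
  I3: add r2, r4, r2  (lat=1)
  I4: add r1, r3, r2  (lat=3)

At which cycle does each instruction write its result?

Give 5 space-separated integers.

I0 add r1: issue@1 deps=(None,None) exec_start@1 write@2
I1 mul r2: issue@2 deps=(None,None) exec_start@2 write@3
I2 mul r3: issue@3 deps=(1,1) exec_start@3 write@5
I3 add r2: issue@4 deps=(None,1) exec_start@4 write@5
I4 add r1: issue@5 deps=(2,3) exec_start@5 write@8

Answer: 2 3 5 5 8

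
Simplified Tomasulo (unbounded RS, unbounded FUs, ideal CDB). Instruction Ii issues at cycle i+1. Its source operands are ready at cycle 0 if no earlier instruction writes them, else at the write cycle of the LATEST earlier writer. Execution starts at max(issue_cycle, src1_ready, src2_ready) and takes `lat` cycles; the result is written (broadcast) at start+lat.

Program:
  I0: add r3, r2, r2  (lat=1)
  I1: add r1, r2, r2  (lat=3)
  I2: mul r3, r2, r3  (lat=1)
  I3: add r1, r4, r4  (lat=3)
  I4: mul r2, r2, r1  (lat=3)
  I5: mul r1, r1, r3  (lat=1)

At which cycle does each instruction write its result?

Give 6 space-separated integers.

I0 add r3: issue@1 deps=(None,None) exec_start@1 write@2
I1 add r1: issue@2 deps=(None,None) exec_start@2 write@5
I2 mul r3: issue@3 deps=(None,0) exec_start@3 write@4
I3 add r1: issue@4 deps=(None,None) exec_start@4 write@7
I4 mul r2: issue@5 deps=(None,3) exec_start@7 write@10
I5 mul r1: issue@6 deps=(3,2) exec_start@7 write@8

Answer: 2 5 4 7 10 8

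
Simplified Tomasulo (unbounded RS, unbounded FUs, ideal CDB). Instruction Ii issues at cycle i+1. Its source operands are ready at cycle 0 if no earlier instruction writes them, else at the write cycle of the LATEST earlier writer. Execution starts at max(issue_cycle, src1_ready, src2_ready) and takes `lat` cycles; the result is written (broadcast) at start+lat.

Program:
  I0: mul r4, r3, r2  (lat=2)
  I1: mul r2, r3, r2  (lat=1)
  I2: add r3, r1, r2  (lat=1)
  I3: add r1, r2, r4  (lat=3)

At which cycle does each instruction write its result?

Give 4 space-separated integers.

I0 mul r4: issue@1 deps=(None,None) exec_start@1 write@3
I1 mul r2: issue@2 deps=(None,None) exec_start@2 write@3
I2 add r3: issue@3 deps=(None,1) exec_start@3 write@4
I3 add r1: issue@4 deps=(1,0) exec_start@4 write@7

Answer: 3 3 4 7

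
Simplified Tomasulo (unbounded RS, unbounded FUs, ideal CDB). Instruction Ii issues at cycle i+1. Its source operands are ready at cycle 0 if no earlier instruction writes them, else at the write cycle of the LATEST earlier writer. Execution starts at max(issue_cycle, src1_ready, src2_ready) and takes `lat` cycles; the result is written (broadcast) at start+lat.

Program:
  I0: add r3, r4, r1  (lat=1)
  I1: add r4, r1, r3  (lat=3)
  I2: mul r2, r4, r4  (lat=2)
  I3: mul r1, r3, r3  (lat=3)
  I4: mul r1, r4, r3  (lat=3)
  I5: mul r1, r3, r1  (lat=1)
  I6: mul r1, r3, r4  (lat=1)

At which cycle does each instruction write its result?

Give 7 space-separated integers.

I0 add r3: issue@1 deps=(None,None) exec_start@1 write@2
I1 add r4: issue@2 deps=(None,0) exec_start@2 write@5
I2 mul r2: issue@3 deps=(1,1) exec_start@5 write@7
I3 mul r1: issue@4 deps=(0,0) exec_start@4 write@7
I4 mul r1: issue@5 deps=(1,0) exec_start@5 write@8
I5 mul r1: issue@6 deps=(0,4) exec_start@8 write@9
I6 mul r1: issue@7 deps=(0,1) exec_start@7 write@8

Answer: 2 5 7 7 8 9 8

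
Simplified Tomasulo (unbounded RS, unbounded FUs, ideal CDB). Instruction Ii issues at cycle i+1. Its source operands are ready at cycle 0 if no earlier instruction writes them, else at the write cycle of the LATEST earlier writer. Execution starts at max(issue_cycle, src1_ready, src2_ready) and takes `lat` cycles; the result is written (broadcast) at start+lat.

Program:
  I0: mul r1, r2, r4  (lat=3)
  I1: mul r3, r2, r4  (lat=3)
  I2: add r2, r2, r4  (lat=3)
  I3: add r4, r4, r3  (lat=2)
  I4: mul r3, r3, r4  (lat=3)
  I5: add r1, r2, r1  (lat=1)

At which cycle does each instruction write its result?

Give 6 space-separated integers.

Answer: 4 5 6 7 10 7

Derivation:
I0 mul r1: issue@1 deps=(None,None) exec_start@1 write@4
I1 mul r3: issue@2 deps=(None,None) exec_start@2 write@5
I2 add r2: issue@3 deps=(None,None) exec_start@3 write@6
I3 add r4: issue@4 deps=(None,1) exec_start@5 write@7
I4 mul r3: issue@5 deps=(1,3) exec_start@7 write@10
I5 add r1: issue@6 deps=(2,0) exec_start@6 write@7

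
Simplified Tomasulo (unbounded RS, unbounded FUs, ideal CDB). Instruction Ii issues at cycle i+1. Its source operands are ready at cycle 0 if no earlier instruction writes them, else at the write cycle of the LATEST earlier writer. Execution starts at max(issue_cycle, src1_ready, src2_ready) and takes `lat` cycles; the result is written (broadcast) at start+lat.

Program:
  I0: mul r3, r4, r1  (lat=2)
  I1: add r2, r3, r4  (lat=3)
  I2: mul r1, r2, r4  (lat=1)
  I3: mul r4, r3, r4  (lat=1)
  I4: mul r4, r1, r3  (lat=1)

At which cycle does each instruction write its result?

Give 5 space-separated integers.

Answer: 3 6 7 5 8

Derivation:
I0 mul r3: issue@1 deps=(None,None) exec_start@1 write@3
I1 add r2: issue@2 deps=(0,None) exec_start@3 write@6
I2 mul r1: issue@3 deps=(1,None) exec_start@6 write@7
I3 mul r4: issue@4 deps=(0,None) exec_start@4 write@5
I4 mul r4: issue@5 deps=(2,0) exec_start@7 write@8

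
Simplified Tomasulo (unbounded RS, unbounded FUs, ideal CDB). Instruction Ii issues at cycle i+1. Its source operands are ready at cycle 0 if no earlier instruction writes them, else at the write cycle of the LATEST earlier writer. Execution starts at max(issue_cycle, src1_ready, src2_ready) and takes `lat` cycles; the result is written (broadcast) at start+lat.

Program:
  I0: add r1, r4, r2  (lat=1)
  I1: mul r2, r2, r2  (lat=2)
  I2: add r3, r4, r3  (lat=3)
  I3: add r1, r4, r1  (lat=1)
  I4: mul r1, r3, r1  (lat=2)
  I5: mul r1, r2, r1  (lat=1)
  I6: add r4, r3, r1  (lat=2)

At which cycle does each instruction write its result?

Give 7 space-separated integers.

I0 add r1: issue@1 deps=(None,None) exec_start@1 write@2
I1 mul r2: issue@2 deps=(None,None) exec_start@2 write@4
I2 add r3: issue@3 deps=(None,None) exec_start@3 write@6
I3 add r1: issue@4 deps=(None,0) exec_start@4 write@5
I4 mul r1: issue@5 deps=(2,3) exec_start@6 write@8
I5 mul r1: issue@6 deps=(1,4) exec_start@8 write@9
I6 add r4: issue@7 deps=(2,5) exec_start@9 write@11

Answer: 2 4 6 5 8 9 11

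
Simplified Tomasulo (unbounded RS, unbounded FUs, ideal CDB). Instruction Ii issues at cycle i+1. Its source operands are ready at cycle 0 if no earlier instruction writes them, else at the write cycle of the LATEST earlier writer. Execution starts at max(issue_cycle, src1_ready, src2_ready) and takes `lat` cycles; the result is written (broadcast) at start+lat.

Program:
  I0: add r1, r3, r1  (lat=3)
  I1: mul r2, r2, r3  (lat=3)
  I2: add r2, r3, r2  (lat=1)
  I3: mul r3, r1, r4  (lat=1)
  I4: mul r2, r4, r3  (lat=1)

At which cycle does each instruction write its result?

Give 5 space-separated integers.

Answer: 4 5 6 5 6

Derivation:
I0 add r1: issue@1 deps=(None,None) exec_start@1 write@4
I1 mul r2: issue@2 deps=(None,None) exec_start@2 write@5
I2 add r2: issue@3 deps=(None,1) exec_start@5 write@6
I3 mul r3: issue@4 deps=(0,None) exec_start@4 write@5
I4 mul r2: issue@5 deps=(None,3) exec_start@5 write@6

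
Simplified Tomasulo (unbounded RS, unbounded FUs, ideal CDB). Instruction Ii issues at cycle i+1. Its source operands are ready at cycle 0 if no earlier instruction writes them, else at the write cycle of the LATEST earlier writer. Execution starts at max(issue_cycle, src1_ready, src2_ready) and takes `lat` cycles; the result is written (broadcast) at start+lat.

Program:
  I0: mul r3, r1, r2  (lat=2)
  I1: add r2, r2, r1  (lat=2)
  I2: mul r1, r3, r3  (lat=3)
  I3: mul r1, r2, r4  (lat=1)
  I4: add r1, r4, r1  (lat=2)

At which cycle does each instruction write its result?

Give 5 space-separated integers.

Answer: 3 4 6 5 7

Derivation:
I0 mul r3: issue@1 deps=(None,None) exec_start@1 write@3
I1 add r2: issue@2 deps=(None,None) exec_start@2 write@4
I2 mul r1: issue@3 deps=(0,0) exec_start@3 write@6
I3 mul r1: issue@4 deps=(1,None) exec_start@4 write@5
I4 add r1: issue@5 deps=(None,3) exec_start@5 write@7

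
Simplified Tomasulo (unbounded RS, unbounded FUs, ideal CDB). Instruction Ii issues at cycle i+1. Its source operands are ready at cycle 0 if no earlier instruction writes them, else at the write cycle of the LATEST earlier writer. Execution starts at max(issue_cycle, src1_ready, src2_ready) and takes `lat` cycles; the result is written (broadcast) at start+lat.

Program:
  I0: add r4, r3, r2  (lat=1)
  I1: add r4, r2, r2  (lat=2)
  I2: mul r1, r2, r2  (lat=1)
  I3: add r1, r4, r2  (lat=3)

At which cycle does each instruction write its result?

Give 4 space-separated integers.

Answer: 2 4 4 7

Derivation:
I0 add r4: issue@1 deps=(None,None) exec_start@1 write@2
I1 add r4: issue@2 deps=(None,None) exec_start@2 write@4
I2 mul r1: issue@3 deps=(None,None) exec_start@3 write@4
I3 add r1: issue@4 deps=(1,None) exec_start@4 write@7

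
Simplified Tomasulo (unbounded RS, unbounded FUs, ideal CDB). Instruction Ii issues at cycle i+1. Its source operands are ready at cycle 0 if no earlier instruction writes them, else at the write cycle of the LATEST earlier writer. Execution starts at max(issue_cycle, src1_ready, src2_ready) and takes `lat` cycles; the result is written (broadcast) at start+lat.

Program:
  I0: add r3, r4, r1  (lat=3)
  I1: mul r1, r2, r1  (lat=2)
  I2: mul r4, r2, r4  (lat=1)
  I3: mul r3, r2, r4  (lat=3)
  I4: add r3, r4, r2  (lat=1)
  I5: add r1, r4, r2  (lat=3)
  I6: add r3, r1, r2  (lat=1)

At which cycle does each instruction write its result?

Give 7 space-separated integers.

Answer: 4 4 4 7 6 9 10

Derivation:
I0 add r3: issue@1 deps=(None,None) exec_start@1 write@4
I1 mul r1: issue@2 deps=(None,None) exec_start@2 write@4
I2 mul r4: issue@3 deps=(None,None) exec_start@3 write@4
I3 mul r3: issue@4 deps=(None,2) exec_start@4 write@7
I4 add r3: issue@5 deps=(2,None) exec_start@5 write@6
I5 add r1: issue@6 deps=(2,None) exec_start@6 write@9
I6 add r3: issue@7 deps=(5,None) exec_start@9 write@10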